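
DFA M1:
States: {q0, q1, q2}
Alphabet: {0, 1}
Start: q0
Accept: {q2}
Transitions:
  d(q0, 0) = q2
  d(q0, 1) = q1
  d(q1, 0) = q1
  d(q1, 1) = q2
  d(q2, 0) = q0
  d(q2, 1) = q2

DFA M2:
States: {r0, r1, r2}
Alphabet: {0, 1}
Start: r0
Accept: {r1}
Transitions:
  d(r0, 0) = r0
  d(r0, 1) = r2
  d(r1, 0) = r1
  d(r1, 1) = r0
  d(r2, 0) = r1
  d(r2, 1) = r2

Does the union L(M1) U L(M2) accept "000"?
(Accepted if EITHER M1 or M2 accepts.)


M1: final=q2 accepted=True
M2: final=r0 accepted=False

Yes, union accepts


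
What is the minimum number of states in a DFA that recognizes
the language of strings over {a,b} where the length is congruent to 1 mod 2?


States track (length) mod 2.
Need 2 states: one per remainder 0..1; accept = remainder 1.

2


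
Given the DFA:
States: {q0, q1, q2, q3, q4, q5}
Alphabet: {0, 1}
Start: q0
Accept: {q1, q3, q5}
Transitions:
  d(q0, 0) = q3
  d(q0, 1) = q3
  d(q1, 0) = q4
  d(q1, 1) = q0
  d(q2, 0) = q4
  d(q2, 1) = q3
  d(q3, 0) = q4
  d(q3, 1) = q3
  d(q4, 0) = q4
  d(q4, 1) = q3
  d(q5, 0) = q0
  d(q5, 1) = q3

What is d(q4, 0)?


Looking up transition d(q4, 0)

q4


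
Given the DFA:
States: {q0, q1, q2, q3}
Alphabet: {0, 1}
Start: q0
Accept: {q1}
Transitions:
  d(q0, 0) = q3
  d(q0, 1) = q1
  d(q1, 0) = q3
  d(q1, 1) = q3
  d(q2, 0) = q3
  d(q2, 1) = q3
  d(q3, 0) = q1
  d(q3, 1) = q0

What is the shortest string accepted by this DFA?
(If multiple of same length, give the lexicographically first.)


BFS by string length (lex-first path to each state shown):
  len 0: q0<-""
  len 1: q1<-"1", q3<-"0"
Found accept state at length 1.

"1"


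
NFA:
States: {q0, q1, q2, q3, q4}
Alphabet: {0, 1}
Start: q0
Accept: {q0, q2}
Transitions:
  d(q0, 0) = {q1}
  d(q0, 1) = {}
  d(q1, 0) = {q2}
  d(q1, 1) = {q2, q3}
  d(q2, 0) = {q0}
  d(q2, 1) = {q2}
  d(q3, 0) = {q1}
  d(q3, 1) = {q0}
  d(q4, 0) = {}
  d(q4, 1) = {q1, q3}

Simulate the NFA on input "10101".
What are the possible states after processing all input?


Start: {q0}
  --1--> {}
  --0--> {}
  --1--> {}
  --0--> {}
  --1--> {}

{} (empty set, no valid transitions)


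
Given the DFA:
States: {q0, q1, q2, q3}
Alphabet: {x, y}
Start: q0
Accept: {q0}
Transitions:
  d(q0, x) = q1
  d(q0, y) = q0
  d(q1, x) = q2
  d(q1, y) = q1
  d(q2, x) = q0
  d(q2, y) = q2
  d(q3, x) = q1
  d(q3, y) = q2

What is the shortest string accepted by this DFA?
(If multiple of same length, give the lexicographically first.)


BFS by string length (lex-first path to each state shown):
  len 0: q0<-""
Found accept state at length 0.

"" (empty string)


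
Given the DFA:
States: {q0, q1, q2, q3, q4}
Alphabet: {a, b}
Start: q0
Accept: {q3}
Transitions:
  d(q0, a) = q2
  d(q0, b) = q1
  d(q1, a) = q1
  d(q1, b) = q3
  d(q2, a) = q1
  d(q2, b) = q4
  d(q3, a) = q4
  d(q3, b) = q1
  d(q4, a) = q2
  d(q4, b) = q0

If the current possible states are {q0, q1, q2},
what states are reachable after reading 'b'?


Apply transition on 'b' from each current state:
  d(q0, b) = q1
  d(q1, b) = q3
  d(q2, b) = q4

{q1, q3, q4}


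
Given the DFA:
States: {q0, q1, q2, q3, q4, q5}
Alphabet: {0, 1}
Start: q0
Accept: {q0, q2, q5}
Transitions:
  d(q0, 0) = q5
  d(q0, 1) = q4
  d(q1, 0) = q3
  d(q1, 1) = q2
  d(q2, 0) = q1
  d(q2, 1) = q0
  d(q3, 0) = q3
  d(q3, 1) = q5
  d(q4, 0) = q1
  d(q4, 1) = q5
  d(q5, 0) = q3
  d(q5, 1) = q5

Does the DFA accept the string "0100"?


Trace: q0 -> q5 -> q5 -> q3 -> q3
Final state: q3
Accept states: {q0, q2, q5}

No, rejected (final state q3 is not an accept state)


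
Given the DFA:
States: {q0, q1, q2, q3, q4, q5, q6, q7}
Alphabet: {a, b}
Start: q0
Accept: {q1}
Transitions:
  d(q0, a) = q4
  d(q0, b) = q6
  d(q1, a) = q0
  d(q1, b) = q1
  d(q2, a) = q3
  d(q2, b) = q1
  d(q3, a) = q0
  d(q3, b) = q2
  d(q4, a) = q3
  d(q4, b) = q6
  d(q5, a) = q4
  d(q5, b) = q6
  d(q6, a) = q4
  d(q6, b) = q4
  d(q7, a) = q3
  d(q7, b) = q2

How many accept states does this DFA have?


Accept states listed: {q1}
Counting: q1(1)

1


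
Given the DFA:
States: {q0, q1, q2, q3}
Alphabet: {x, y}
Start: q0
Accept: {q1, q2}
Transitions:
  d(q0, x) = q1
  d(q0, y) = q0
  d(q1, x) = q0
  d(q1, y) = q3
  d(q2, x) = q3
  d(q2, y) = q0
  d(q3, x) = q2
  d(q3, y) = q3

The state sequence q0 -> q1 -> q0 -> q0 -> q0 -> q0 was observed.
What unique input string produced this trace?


Trace back each transition to find the symbol:
  q0 --[x]--> q1
  q1 --[x]--> q0
  q0 --[y]--> q0
  q0 --[y]--> q0
  q0 --[y]--> q0

"xxyyy"


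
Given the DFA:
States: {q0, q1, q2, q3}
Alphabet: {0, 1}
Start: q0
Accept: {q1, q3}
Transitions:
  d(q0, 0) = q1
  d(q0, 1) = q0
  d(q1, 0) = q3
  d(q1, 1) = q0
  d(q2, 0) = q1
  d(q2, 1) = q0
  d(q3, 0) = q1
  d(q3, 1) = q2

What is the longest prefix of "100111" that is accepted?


Run the DFA, marking each prefix where the state is accepting:
  "" -> q0 [reject]
  "1" -> q0 [reject]
  "10" -> q1 [accept]
  "100" -> q3 [accept]
  "1001" -> q2 [reject]
  "10011" -> q0 [reject]
  "100111" -> q0 [reject]

"100"


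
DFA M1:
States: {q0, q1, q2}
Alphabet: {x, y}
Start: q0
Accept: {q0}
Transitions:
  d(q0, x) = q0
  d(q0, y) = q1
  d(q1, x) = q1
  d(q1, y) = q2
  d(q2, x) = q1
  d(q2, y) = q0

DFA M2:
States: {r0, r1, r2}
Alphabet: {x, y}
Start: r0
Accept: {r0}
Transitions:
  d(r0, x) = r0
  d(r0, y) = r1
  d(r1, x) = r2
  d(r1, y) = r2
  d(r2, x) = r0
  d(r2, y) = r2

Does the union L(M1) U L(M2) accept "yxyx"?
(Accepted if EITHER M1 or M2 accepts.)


M1: final=q1 accepted=False
M2: final=r0 accepted=True

Yes, union accepts


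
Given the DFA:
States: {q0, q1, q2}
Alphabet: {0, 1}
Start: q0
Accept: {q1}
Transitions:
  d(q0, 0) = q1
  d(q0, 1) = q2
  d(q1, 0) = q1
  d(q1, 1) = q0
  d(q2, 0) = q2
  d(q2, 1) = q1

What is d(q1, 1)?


Looking up transition d(q1, 1)

q0


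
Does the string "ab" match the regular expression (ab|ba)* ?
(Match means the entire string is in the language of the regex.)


|string| = 2; first = 'a'; last = 'b'

Yes, "ab" matches (ab|ba)*


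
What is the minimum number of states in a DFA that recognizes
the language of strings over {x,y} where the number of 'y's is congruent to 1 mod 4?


States track (count of 'y') mod 4.
Need 4 states: one per remainder 0..3; accept = remainder 1.

4


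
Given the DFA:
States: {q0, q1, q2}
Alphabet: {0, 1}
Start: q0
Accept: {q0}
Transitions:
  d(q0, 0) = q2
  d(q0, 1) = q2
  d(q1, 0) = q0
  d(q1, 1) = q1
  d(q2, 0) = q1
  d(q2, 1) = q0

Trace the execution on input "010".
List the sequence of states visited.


Input: 010
d(q0, 0) = q2
d(q2, 1) = q0
d(q0, 0) = q2


q0 -> q2 -> q0 -> q2


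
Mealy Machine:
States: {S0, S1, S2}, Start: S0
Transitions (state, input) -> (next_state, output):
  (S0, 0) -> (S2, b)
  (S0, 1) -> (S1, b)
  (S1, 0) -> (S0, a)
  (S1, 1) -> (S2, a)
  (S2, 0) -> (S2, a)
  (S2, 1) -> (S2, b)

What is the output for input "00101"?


Step-by-step:
  (S0, 0) -> (S2, b)
  (S2, 0) -> (S2, a)
  (S2, 1) -> (S2, b)
  (S2, 0) -> (S2, a)
  (S2, 1) -> (S2, b)

"babab"


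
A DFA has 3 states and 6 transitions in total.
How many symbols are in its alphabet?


Each state has exactly one transition per symbol.
|alphabet| = transitions / states = 6 / 3 = 2

2


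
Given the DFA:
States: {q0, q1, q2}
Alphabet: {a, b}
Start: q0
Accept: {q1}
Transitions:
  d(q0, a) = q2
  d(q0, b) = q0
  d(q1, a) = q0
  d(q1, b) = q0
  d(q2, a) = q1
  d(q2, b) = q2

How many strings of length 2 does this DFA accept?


Enumerating all length-2 strings:
  "aa" -> q1 [accept]
  "ab" -> q2 [reject]
  "ba" -> q2 [reject]
  "bb" -> q0 [reject]

1 out of 4


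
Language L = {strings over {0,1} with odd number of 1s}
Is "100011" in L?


count('1') = 3; 3 mod 2 = 1

Yes, "100011" is in L


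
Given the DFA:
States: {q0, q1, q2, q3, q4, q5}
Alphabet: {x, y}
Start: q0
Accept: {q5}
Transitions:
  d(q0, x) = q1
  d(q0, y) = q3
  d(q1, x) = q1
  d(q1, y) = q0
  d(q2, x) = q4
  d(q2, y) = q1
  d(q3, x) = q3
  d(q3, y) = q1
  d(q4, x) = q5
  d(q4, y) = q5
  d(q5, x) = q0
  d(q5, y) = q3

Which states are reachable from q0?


BFS from q0:
  layer 0: {q0}
  layer 1: {q1, q3}

{q0, q1, q3}


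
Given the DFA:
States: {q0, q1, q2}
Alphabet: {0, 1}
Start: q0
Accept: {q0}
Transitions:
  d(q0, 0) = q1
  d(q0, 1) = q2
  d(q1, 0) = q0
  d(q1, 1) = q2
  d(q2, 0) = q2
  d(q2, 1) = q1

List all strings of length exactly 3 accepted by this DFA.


All strings of length 3: 8 total
Accepted: 1

"110"


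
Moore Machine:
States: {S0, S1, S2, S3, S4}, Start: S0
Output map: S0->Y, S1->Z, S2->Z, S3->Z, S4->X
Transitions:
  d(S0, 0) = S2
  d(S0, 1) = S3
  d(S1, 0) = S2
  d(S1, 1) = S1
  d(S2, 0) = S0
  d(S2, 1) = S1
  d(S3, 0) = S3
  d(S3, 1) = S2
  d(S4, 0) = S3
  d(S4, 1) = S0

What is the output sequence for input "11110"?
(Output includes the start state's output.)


Start: S0 (output Y)
  --1--> S3 (output Z)
  --1--> S2 (output Z)
  --1--> S1 (output Z)
  --1--> S1 (output Z)
  --0--> S2 (output Z)

"YZZZZZ"


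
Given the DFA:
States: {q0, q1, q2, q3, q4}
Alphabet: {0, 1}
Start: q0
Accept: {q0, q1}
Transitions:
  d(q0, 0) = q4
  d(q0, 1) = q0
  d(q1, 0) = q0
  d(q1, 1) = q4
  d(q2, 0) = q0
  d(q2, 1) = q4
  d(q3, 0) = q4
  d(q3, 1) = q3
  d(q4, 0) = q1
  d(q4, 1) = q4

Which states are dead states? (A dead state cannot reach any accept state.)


Forward reachability from each state:
  q0 -> reaches accept state q0 (live)
  q1 -> reaches accept state q0 (live)
  q2 -> reaches accept state q0 (live)
  q3 -> reaches accept state q0 (live)
  q4 -> reaches accept state q0 (live)

None (all states can reach an accept state)


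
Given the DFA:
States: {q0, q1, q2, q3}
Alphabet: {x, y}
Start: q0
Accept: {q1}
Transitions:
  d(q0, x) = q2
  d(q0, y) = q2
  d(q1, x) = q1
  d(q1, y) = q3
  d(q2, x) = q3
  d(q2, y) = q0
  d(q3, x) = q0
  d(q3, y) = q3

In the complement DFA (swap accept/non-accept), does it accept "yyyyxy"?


Trace: q0 -> q2 -> q0 -> q2 -> q0 -> q2 -> q0
Final: q0
Original accept: {q1}
Complement: q0 is not in original accept

Yes, complement accepts (original rejects)


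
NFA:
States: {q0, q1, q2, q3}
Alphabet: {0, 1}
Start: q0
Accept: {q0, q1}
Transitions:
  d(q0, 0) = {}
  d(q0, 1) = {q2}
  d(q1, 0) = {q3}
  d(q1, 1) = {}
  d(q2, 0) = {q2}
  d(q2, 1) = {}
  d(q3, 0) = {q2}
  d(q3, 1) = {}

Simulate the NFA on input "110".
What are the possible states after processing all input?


Start: {q0}
  --1--> {q2}
  --1--> {}
  --0--> {}

{} (empty set, no valid transitions)


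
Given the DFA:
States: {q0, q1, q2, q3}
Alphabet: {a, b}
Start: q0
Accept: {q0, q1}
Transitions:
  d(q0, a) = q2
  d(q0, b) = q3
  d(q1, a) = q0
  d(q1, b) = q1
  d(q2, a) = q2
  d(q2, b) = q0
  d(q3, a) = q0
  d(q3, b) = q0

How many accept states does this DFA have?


Accept states listed: {q0, q1}
Counting: q0(1) q1(2)

2


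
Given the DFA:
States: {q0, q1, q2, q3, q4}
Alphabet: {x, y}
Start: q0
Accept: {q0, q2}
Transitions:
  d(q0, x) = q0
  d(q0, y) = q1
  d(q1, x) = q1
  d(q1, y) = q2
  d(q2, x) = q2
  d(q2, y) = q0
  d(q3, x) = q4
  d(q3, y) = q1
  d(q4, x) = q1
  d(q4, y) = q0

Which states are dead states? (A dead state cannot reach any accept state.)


Forward reachability from each state:
  q0 -> reaches accept state q0 (live)
  q1 -> reaches accept state q0 (live)
  q2 -> reaches accept state q0 (live)
  q3 -> reaches accept state q0 (live)
  q4 -> reaches accept state q0 (live)

None (all states can reach an accept state)


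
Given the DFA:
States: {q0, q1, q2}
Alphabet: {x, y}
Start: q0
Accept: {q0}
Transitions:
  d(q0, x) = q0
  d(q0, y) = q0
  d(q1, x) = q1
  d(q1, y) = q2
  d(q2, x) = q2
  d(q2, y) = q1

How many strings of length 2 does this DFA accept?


Enumerating all length-2 strings:
  "xx" -> q0 [accept]
  "xy" -> q0 [accept]
  "yx" -> q0 [accept]
  "yy" -> q0 [accept]

4 out of 4


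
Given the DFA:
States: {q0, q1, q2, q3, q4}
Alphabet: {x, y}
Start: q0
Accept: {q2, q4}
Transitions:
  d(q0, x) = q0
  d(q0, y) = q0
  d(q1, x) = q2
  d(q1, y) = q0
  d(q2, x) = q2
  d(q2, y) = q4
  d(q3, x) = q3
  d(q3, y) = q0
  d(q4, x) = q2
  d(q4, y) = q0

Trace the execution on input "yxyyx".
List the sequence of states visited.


Input: yxyyx
d(q0, y) = q0
d(q0, x) = q0
d(q0, y) = q0
d(q0, y) = q0
d(q0, x) = q0


q0 -> q0 -> q0 -> q0 -> q0 -> q0


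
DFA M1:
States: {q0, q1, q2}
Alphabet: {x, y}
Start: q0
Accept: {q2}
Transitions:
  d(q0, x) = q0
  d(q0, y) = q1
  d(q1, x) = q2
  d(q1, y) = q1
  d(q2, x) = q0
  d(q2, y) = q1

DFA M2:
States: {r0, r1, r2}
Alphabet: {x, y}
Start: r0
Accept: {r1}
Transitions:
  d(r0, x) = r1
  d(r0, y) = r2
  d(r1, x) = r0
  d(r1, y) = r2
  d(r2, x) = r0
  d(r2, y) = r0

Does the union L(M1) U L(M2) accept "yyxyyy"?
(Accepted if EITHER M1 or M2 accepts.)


M1: final=q1 accepted=False
M2: final=r2 accepted=False

No, union rejects (neither accepts)


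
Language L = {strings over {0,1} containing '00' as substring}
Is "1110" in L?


'00' does not occur

No, "1110" is not in L


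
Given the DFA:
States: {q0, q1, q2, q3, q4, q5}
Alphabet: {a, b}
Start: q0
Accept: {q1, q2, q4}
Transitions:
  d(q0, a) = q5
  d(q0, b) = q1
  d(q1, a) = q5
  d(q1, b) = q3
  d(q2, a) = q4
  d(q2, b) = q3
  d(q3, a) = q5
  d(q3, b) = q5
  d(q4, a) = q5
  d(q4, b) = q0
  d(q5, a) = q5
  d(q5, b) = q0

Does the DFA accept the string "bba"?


Trace: q0 -> q1 -> q3 -> q5
Final state: q5
Accept states: {q1, q2, q4}

No, rejected (final state q5 is not an accept state)


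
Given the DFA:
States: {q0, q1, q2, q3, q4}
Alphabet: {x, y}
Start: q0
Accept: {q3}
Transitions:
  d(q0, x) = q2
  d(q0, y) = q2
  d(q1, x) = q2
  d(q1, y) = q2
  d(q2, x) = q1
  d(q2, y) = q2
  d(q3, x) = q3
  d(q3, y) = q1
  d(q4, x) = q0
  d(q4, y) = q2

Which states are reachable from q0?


BFS from q0:
  layer 0: {q0}
  layer 1: {q2}
  layer 2: {q1}

{q0, q1, q2}


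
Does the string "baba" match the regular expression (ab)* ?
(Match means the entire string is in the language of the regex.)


|string| = 4; first = 'b'; last = 'a'

No, "baba" does not match (ab)*


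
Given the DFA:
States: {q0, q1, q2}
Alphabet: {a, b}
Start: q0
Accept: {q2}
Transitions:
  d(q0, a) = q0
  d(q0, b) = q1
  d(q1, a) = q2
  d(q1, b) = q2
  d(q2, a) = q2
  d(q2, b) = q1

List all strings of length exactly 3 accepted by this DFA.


All strings of length 3: 8 total
Accepted: 4

"aba", "abb", "baa", "bba"


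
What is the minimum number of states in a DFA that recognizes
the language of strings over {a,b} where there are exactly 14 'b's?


States: count = 0, 1, ..., 14 (that's 15 states), plus a dead state for count > 14.
Total: 15 + 1 = 16. Accept = count-14 state.

16


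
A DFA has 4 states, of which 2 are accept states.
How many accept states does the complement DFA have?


Complement swaps accept and non-accept states.
4 - 2 = 2

2


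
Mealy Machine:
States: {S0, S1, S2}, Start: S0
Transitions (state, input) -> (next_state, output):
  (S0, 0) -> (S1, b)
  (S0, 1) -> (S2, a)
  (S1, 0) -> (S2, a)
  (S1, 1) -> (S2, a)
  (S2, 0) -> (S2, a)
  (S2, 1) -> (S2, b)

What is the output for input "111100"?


Step-by-step:
  (S0, 1) -> (S2, a)
  (S2, 1) -> (S2, b)
  (S2, 1) -> (S2, b)
  (S2, 1) -> (S2, b)
  (S2, 0) -> (S2, a)
  (S2, 0) -> (S2, a)

"abbbaa"


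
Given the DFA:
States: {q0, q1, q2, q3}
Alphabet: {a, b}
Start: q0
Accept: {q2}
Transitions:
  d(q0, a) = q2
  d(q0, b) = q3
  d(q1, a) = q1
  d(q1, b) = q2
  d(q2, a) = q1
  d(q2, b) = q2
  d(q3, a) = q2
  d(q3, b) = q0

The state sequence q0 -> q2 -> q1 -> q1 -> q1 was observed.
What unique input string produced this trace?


Trace back each transition to find the symbol:
  q0 --[a]--> q2
  q2 --[a]--> q1
  q1 --[a]--> q1
  q1 --[a]--> q1

"aaaa"


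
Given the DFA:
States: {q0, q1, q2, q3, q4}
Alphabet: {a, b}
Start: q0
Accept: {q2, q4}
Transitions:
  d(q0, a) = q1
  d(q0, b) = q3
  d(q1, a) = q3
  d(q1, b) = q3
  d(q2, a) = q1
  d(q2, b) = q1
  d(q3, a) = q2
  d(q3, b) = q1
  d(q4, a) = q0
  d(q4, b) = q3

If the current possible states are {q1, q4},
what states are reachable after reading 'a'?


Apply transition on 'a' from each current state:
  d(q1, a) = q3
  d(q4, a) = q0

{q0, q3}


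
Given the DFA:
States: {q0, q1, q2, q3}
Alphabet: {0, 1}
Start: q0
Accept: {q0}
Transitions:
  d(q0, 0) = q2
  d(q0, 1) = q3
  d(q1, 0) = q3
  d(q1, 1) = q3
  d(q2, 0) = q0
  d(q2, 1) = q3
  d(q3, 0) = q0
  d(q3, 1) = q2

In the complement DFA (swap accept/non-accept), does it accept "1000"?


Trace: q0 -> q3 -> q0 -> q2 -> q0
Final: q0
Original accept: {q0}
Complement: q0 is in original accept

No, complement rejects (original accepts)


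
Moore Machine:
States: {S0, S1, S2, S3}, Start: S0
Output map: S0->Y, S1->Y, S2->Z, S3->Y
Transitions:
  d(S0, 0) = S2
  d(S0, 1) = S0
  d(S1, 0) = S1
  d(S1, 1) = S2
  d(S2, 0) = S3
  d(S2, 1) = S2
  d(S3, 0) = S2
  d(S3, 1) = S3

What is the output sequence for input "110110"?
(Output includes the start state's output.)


Start: S0 (output Y)
  --1--> S0 (output Y)
  --1--> S0 (output Y)
  --0--> S2 (output Z)
  --1--> S2 (output Z)
  --1--> S2 (output Z)
  --0--> S3 (output Y)

"YYYZZZY"


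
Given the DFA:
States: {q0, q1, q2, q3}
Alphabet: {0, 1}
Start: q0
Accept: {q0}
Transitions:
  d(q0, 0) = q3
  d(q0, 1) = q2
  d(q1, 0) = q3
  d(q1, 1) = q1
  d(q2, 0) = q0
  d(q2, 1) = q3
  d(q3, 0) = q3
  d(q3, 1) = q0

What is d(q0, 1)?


Looking up transition d(q0, 1)

q2


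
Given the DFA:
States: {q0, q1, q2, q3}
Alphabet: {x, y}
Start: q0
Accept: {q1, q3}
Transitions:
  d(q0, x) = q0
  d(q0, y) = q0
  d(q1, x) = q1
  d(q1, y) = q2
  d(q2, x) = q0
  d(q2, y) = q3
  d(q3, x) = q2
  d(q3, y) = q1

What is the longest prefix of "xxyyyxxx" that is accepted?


Run the DFA, marking each prefix where the state is accepting:
  "" -> q0 [reject]
  "x" -> q0 [reject]
  "xx" -> q0 [reject]
  "xxy" -> q0 [reject]
  "xxyy" -> q0 [reject]
  "xxyyy" -> q0 [reject]
  "xxyyyx" -> q0 [reject]
  "xxyyyxx" -> q0 [reject]
  "xxyyyxxx" -> q0 [reject]

No prefix is accepted


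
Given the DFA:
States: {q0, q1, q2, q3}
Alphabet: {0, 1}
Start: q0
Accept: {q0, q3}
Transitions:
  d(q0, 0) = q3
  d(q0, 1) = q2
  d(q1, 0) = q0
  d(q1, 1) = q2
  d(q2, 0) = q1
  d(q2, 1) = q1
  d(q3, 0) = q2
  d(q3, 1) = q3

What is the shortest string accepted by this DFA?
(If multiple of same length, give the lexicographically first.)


BFS by string length (lex-first path to each state shown):
  len 0: q0<-""
Found accept state at length 0.

"" (empty string)


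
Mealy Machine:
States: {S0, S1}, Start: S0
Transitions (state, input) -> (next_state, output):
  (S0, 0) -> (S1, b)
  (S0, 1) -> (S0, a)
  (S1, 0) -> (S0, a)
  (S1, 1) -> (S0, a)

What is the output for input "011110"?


Step-by-step:
  (S0, 0) -> (S1, b)
  (S1, 1) -> (S0, a)
  (S0, 1) -> (S0, a)
  (S0, 1) -> (S0, a)
  (S0, 1) -> (S0, a)
  (S0, 0) -> (S1, b)

"baaaab"


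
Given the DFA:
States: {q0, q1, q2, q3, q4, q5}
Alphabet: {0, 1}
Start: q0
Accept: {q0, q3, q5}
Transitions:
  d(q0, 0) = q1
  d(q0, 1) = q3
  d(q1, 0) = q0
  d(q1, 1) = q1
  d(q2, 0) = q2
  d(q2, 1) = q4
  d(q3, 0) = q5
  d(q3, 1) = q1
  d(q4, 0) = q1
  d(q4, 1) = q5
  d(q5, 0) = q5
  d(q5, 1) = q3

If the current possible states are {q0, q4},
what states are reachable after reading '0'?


Apply transition on '0' from each current state:
  d(q0, 0) = q1
  d(q4, 0) = q1

{q1}


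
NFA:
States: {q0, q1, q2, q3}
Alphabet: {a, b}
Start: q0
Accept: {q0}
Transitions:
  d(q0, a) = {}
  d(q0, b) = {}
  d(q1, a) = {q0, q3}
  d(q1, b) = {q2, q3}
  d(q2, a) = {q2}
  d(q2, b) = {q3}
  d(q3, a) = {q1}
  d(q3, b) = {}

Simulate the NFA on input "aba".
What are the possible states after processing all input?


Start: {q0}
  --a--> {}
  --b--> {}
  --a--> {}

{} (empty set, no valid transitions)


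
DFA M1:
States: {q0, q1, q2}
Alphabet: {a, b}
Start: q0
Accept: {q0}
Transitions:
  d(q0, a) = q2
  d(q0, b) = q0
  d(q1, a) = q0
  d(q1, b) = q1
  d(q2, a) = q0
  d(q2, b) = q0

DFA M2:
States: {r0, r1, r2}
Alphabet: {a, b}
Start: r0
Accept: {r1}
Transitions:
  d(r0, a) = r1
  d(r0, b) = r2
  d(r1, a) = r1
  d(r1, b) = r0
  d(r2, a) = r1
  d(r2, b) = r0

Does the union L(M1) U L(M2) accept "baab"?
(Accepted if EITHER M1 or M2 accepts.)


M1: final=q0 accepted=True
M2: final=r0 accepted=False

Yes, union accepts


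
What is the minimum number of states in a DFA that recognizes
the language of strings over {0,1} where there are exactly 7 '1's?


States: count = 0, 1, ..., 7 (that's 8 states), plus a dead state for count > 7.
Total: 8 + 1 = 9. Accept = count-7 state.

9


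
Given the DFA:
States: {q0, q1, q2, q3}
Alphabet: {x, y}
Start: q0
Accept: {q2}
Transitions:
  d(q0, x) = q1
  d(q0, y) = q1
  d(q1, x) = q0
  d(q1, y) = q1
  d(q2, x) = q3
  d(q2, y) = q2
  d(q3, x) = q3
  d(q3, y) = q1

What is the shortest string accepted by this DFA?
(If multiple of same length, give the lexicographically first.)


BFS by string length (lex-first path to each state shown):
  len 0: q0<-""
  len 1: q1<-"x"
  len 2: q0<-"xx", q1<-"xy"
  len 3: q0<-"xyx", q1<-"xxx"
  len 4: q0<-"xxxx", q1<-"xxxy"
  len 5: q0<-"xxxyx", q1<-"xxxxx"
  len 6: q0<-"xxxxxx", q1<-"xxxxxy"
  len 7: q0<-"xxxxxyx", q1<-"xxxxxxx"
  len 8: q0<-"xxxxxxxx", q1<-"xxxxxxxy"

No string accepted (empty language)


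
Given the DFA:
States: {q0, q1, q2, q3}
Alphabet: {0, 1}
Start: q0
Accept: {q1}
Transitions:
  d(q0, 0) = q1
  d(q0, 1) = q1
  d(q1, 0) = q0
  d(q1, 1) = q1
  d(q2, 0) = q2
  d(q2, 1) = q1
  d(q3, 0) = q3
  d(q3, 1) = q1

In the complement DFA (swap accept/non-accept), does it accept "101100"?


Trace: q0 -> q1 -> q0 -> q1 -> q1 -> q0 -> q1
Final: q1
Original accept: {q1}
Complement: q1 is in original accept

No, complement rejects (original accepts)


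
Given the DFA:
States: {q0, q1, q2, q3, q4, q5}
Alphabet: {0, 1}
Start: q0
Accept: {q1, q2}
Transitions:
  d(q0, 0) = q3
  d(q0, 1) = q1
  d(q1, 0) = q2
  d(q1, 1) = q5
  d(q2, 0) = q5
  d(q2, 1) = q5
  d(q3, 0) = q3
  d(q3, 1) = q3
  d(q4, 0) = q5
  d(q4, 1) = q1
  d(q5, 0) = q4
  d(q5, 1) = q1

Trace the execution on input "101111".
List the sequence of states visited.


Input: 101111
d(q0, 1) = q1
d(q1, 0) = q2
d(q2, 1) = q5
d(q5, 1) = q1
d(q1, 1) = q5
d(q5, 1) = q1


q0 -> q1 -> q2 -> q5 -> q1 -> q5 -> q1


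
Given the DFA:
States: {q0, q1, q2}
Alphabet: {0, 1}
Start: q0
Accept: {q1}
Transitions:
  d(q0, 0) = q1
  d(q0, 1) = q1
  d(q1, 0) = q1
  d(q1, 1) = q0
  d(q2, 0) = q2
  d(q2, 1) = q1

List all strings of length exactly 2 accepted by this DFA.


All strings of length 2: 4 total
Accepted: 2

"00", "10"


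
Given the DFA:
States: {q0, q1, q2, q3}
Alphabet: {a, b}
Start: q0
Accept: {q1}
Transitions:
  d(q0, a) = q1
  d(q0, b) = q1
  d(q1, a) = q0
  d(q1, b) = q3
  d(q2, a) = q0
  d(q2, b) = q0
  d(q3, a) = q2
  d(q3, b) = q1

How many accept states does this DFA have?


Accept states listed: {q1}
Counting: q1(1)

1


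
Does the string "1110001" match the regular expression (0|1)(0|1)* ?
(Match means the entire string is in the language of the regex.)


|string| = 7; first = '1'; last = '1'

Yes, "1110001" matches (0|1)(0|1)*


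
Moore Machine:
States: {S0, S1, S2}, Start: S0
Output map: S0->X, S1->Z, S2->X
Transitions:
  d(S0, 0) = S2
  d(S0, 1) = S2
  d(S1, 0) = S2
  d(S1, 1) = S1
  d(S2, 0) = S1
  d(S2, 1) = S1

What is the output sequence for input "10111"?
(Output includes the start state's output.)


Start: S0 (output X)
  --1--> S2 (output X)
  --0--> S1 (output Z)
  --1--> S1 (output Z)
  --1--> S1 (output Z)
  --1--> S1 (output Z)

"XXZZZZ"


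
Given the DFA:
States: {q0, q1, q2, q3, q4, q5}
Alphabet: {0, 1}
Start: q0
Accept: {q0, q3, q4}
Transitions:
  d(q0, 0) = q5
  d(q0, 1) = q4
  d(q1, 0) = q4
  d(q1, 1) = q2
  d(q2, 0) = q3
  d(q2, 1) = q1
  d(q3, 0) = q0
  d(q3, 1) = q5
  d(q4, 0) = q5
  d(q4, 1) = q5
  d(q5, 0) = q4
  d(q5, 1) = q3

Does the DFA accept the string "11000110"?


Trace: q0 -> q4 -> q5 -> q4 -> q5 -> q4 -> q5 -> q3 -> q0
Final state: q0
Accept states: {q0, q3, q4}

Yes, accepted (final state q0 is an accept state)


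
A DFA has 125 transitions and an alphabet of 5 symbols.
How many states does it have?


Each state has exactly one transition per symbol.
states = transitions / |alphabet| = 125 / 5 = 25

25


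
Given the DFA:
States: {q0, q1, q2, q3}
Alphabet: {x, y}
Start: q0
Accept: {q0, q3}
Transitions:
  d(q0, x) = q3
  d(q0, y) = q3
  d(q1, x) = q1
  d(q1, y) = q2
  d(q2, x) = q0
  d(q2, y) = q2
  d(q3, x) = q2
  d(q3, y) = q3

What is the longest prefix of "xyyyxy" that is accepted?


Run the DFA, marking each prefix where the state is accepting:
  "" -> q0 [accept]
  "x" -> q3 [accept]
  "xy" -> q3 [accept]
  "xyy" -> q3 [accept]
  "xyyy" -> q3 [accept]
  "xyyyx" -> q2 [reject]
  "xyyyxy" -> q2 [reject]

"xyyy"


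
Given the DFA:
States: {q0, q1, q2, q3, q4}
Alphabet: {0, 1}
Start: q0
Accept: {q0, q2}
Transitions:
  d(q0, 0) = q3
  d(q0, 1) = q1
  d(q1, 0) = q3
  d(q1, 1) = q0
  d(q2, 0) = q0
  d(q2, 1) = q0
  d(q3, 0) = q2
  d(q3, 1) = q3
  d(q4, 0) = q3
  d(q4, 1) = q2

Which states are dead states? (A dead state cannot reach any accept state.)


Forward reachability from each state:
  q0 -> reaches accept state q0 (live)
  q1 -> reaches accept state q0 (live)
  q2 -> reaches accept state q0 (live)
  q3 -> reaches accept state q0 (live)
  q4 -> reaches accept state q0 (live)

None (all states can reach an accept state)


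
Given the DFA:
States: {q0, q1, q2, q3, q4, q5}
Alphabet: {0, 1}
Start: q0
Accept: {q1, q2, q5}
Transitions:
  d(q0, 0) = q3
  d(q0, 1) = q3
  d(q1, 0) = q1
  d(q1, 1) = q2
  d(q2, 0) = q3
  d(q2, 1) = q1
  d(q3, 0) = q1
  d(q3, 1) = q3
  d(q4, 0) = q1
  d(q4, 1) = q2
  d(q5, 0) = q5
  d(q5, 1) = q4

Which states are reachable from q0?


BFS from q0:
  layer 0: {q0}
  layer 1: {q3}
  layer 2: {q1}
  layer 3: {q2}

{q0, q1, q2, q3}


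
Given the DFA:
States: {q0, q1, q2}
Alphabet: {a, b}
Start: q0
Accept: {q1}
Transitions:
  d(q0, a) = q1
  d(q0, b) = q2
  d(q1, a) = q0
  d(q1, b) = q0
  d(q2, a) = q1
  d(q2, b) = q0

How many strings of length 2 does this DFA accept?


Enumerating all length-2 strings:
  "aa" -> q0 [reject]
  "ab" -> q0 [reject]
  "ba" -> q1 [accept]
  "bb" -> q0 [reject]

1 out of 4


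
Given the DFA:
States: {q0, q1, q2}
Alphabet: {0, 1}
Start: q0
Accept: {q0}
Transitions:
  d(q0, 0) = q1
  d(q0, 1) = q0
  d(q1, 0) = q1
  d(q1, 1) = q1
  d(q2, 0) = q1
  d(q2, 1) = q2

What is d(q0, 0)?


Looking up transition d(q0, 0)

q1


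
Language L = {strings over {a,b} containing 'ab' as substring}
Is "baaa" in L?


'ab' does not occur

No, "baaa" is not in L


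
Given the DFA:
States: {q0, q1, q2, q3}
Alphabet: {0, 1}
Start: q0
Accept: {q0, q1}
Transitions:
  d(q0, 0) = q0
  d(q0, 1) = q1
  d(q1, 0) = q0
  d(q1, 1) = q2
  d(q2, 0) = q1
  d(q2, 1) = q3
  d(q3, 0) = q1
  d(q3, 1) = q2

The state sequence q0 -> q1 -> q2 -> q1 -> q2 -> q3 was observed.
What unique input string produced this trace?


Trace back each transition to find the symbol:
  q0 --[1]--> q1
  q1 --[1]--> q2
  q2 --[0]--> q1
  q1 --[1]--> q2
  q2 --[1]--> q3

"11011"


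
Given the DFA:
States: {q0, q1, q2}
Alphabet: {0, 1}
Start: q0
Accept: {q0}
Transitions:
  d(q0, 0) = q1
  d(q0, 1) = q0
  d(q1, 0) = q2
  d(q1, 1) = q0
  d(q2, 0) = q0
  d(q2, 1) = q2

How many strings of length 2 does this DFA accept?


Enumerating all length-2 strings:
  "00" -> q2 [reject]
  "01" -> q0 [accept]
  "10" -> q1 [reject]
  "11" -> q0 [accept]

2 out of 4


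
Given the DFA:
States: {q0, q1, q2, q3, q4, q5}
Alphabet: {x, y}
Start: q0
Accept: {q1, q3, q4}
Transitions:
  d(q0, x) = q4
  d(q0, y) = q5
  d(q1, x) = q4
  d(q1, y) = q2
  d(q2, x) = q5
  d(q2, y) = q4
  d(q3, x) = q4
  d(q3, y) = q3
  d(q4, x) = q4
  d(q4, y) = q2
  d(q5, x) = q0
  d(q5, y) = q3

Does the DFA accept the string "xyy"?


Trace: q0 -> q4 -> q2 -> q4
Final state: q4
Accept states: {q1, q3, q4}

Yes, accepted (final state q4 is an accept state)


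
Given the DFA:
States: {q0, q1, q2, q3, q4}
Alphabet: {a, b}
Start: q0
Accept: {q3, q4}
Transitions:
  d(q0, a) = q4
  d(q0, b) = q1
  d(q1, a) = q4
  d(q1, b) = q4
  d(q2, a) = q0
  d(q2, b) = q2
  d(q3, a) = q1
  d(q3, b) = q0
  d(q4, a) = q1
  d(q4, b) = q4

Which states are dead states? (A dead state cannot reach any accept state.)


Forward reachability from each state:
  q0 -> reaches accept state q4 (live)
  q1 -> reaches accept state q4 (live)
  q2 -> reaches accept state q4 (live)
  q3 -> reaches accept state q3 (live)
  q4 -> reaches accept state q4 (live)

None (all states can reach an accept state)


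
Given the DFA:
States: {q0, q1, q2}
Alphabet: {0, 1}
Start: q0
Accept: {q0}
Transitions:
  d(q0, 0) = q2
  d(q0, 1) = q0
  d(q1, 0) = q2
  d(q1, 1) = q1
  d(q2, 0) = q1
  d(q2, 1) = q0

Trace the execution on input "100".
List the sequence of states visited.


Input: 100
d(q0, 1) = q0
d(q0, 0) = q2
d(q2, 0) = q1


q0 -> q0 -> q2 -> q1


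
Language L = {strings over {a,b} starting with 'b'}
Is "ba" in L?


first symbol = 'b'

Yes, "ba" is in L


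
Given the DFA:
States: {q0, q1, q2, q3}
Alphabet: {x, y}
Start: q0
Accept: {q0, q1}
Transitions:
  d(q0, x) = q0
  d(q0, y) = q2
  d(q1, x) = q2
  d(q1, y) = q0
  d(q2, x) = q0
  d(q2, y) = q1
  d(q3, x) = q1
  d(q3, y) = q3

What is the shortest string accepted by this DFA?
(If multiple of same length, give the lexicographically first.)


BFS by string length (lex-first path to each state shown):
  len 0: q0<-""
Found accept state at length 0.

"" (empty string)


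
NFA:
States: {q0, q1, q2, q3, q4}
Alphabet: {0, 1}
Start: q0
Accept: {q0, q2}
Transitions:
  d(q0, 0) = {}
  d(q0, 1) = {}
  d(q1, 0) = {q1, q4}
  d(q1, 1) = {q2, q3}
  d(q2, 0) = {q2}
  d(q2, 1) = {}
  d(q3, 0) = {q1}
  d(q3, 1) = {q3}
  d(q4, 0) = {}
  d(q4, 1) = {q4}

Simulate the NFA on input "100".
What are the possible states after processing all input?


Start: {q0}
  --1--> {}
  --0--> {}
  --0--> {}

{} (empty set, no valid transitions)


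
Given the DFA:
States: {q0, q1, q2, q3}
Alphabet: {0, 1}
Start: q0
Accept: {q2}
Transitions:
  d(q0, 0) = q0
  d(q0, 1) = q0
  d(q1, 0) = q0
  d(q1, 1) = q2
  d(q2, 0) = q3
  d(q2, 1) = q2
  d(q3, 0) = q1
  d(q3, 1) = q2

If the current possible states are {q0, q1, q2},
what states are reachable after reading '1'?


Apply transition on '1' from each current state:
  d(q0, 1) = q0
  d(q1, 1) = q2
  d(q2, 1) = q2

{q0, q2}


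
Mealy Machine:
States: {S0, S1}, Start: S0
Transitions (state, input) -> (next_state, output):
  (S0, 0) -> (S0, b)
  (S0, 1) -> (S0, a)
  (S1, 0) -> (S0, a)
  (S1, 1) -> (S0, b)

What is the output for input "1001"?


Step-by-step:
  (S0, 1) -> (S0, a)
  (S0, 0) -> (S0, b)
  (S0, 0) -> (S0, b)
  (S0, 1) -> (S0, a)

"abba"


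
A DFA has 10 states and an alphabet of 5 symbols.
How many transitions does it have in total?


Each state has exactly one transition per symbol.
10 * 5 = 50

50


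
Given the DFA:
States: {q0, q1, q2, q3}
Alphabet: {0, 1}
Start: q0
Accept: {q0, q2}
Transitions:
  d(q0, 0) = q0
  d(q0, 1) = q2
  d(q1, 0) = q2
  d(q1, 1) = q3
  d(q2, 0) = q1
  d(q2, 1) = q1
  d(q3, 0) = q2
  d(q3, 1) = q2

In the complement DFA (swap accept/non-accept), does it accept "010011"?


Trace: q0 -> q0 -> q2 -> q1 -> q2 -> q1 -> q3
Final: q3
Original accept: {q0, q2}
Complement: q3 is not in original accept

Yes, complement accepts (original rejects)


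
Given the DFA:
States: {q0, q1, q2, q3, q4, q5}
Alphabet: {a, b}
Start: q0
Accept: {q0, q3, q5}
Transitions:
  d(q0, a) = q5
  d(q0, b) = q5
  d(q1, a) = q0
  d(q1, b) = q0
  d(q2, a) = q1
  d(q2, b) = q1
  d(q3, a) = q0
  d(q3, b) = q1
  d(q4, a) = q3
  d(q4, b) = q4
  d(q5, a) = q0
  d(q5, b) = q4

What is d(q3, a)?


Looking up transition d(q3, a)

q0


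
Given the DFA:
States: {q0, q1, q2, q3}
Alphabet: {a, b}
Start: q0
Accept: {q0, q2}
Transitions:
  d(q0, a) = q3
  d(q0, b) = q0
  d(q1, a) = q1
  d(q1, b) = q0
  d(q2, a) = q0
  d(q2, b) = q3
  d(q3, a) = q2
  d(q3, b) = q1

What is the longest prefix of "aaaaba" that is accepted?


Run the DFA, marking each prefix where the state is accepting:
  "" -> q0 [accept]
  "a" -> q3 [reject]
  "aa" -> q2 [accept]
  "aaa" -> q0 [accept]
  "aaaa" -> q3 [reject]
  "aaaab" -> q1 [reject]
  "aaaaba" -> q1 [reject]

"aaa"


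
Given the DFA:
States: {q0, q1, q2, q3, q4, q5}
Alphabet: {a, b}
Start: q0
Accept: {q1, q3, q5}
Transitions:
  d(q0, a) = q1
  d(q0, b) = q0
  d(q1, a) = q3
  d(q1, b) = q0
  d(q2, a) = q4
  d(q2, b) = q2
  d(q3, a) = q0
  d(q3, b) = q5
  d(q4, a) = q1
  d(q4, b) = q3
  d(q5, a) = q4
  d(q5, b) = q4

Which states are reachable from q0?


BFS from q0:
  layer 0: {q0}
  layer 1: {q1}
  layer 2: {q3}
  layer 3: {q5}
  layer 4: {q4}

{q0, q1, q3, q4, q5}


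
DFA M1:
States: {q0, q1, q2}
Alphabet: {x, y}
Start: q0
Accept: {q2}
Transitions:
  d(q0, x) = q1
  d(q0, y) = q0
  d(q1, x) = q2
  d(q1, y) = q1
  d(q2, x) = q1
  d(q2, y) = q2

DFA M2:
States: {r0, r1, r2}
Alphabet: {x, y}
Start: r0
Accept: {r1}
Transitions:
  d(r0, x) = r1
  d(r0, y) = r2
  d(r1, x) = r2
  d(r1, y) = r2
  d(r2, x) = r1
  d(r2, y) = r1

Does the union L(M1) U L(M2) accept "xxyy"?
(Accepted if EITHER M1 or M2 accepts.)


M1: final=q2 accepted=True
M2: final=r2 accepted=False

Yes, union accepts


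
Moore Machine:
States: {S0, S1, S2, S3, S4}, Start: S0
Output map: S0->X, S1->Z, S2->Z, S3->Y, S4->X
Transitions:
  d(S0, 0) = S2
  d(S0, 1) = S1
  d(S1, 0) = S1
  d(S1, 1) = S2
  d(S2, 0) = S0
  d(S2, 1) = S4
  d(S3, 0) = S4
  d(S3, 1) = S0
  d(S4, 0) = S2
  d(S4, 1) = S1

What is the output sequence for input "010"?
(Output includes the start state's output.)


Start: S0 (output X)
  --0--> S2 (output Z)
  --1--> S4 (output X)
  --0--> S2 (output Z)

"XZXZ"


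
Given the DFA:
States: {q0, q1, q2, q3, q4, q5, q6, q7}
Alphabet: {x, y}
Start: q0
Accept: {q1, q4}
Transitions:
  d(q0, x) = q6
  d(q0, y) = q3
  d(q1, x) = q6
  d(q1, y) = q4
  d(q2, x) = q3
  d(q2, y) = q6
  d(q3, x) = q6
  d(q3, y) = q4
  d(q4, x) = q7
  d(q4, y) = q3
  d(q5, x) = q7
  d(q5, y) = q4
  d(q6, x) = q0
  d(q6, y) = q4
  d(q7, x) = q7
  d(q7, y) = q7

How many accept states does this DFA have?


Accept states listed: {q1, q4}
Counting: q1(1) q4(2)

2


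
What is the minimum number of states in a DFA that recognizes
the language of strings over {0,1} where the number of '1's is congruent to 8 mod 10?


States track (count of '1') mod 10.
Need 10 states: one per remainder 0..9; accept = remainder 8.

10


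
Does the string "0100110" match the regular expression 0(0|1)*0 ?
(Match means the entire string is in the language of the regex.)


|string| = 7; first = '0'; last = '0'

Yes, "0100110" matches 0(0|1)*0


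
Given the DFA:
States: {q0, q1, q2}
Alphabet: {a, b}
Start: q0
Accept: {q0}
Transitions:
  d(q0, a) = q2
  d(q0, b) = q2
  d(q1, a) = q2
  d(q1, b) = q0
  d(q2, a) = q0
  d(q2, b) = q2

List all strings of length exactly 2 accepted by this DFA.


All strings of length 2: 4 total
Accepted: 2

"aa", "ba"


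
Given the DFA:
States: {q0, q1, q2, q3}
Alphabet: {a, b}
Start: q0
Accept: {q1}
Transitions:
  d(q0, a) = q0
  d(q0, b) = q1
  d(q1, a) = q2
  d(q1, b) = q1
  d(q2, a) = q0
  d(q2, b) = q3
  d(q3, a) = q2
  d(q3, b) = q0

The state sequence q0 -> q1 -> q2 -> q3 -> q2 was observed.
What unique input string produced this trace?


Trace back each transition to find the symbol:
  q0 --[b]--> q1
  q1 --[a]--> q2
  q2 --[b]--> q3
  q3 --[a]--> q2

"baba"


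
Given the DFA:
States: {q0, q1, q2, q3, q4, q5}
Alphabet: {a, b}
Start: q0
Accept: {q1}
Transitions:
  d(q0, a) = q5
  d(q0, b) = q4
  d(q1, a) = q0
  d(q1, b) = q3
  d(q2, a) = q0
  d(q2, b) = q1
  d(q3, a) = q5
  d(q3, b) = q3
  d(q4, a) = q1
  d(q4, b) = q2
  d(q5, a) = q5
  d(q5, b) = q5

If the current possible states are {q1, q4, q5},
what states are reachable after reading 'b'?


Apply transition on 'b' from each current state:
  d(q1, b) = q3
  d(q4, b) = q2
  d(q5, b) = q5

{q2, q3, q5}


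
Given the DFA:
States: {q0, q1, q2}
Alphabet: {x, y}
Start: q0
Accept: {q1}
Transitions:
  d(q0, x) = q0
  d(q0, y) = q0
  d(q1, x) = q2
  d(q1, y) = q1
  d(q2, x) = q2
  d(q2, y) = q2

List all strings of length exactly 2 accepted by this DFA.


All strings of length 2: 4 total
Accepted: 0

None


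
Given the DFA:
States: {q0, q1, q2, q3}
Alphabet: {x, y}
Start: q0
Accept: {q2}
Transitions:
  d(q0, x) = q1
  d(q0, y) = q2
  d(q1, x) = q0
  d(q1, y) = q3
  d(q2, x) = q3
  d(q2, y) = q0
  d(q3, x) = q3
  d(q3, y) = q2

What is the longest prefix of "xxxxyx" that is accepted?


Run the DFA, marking each prefix where the state is accepting:
  "" -> q0 [reject]
  "x" -> q1 [reject]
  "xx" -> q0 [reject]
  "xxx" -> q1 [reject]
  "xxxx" -> q0 [reject]
  "xxxxy" -> q2 [accept]
  "xxxxyx" -> q3 [reject]

"xxxxy"


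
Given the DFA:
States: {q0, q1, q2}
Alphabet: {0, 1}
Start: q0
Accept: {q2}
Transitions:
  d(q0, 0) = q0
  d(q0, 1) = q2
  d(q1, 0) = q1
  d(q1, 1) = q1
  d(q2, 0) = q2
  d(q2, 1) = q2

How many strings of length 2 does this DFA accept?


Enumerating all length-2 strings:
  "00" -> q0 [reject]
  "01" -> q2 [accept]
  "10" -> q2 [accept]
  "11" -> q2 [accept]

3 out of 4


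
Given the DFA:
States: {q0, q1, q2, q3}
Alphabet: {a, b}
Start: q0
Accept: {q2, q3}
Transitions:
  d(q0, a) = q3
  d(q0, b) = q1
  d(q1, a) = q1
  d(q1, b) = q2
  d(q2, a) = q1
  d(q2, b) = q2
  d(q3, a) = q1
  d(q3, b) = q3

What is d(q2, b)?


Looking up transition d(q2, b)

q2


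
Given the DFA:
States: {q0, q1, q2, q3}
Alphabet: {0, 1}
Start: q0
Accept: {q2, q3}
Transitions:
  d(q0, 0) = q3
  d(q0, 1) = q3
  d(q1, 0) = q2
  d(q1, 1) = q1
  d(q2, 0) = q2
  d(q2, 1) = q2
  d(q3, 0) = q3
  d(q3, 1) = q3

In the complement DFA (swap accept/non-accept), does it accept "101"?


Trace: q0 -> q3 -> q3 -> q3
Final: q3
Original accept: {q2, q3}
Complement: q3 is in original accept

No, complement rejects (original accepts)


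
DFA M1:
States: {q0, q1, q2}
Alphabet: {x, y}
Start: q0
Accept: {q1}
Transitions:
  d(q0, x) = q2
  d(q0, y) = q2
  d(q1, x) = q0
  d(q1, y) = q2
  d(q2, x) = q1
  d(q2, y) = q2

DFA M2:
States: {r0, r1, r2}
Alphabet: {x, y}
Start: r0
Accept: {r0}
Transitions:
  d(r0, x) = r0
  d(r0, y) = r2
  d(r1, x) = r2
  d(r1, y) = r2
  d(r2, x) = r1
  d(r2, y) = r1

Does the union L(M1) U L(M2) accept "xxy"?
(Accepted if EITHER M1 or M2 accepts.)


M1: final=q2 accepted=False
M2: final=r2 accepted=False

No, union rejects (neither accepts)


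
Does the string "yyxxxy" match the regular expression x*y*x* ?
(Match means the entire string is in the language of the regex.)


|string| = 6; first = 'y'; last = 'y'

No, "yyxxxy" does not match x*y*x*


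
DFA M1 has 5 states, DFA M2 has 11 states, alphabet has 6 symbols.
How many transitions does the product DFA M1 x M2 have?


Product DFA has 5 * 11 = 55 states.
Each has 6 transitions: 55 * 6 = 330

330


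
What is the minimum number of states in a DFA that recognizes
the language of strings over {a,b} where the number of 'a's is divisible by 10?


States track (count of 'a') mod 10.
Need 10 states: one per remainder 0..9; accept = remainder 0.

10


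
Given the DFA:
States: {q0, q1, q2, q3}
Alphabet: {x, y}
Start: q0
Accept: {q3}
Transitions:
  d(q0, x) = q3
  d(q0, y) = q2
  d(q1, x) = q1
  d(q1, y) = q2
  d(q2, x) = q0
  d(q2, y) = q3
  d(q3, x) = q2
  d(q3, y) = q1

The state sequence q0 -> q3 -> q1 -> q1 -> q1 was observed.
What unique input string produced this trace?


Trace back each transition to find the symbol:
  q0 --[x]--> q3
  q3 --[y]--> q1
  q1 --[x]--> q1
  q1 --[x]--> q1

"xyxx"


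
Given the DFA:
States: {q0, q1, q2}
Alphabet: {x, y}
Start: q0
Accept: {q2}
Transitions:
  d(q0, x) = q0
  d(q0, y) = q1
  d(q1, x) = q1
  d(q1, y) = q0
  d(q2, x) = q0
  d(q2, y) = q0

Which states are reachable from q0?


BFS from q0:
  layer 0: {q0}
  layer 1: {q1}

{q0, q1}


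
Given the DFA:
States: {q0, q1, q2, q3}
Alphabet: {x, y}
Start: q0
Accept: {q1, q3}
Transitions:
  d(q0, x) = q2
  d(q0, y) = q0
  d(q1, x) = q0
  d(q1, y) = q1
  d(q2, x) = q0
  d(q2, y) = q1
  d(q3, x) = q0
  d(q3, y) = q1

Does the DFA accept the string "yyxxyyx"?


Trace: q0 -> q0 -> q0 -> q2 -> q0 -> q0 -> q0 -> q2
Final state: q2
Accept states: {q1, q3}

No, rejected (final state q2 is not an accept state)
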